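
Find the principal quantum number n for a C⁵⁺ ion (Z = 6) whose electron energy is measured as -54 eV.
n = 3

The exact energy levels follow E_n = -13.6057 Z² / n² eV with Z = 6.

The measured value (-54 eV) is reported to only 2 significant figures, so we must test candidate n values and see which one matches to that precision.

Candidate energies:
  n = 1:  E = -13.6057 × 6² / 1² = -489.805200 eV
  n = 2:  E = -13.6057 × 6² / 2² = -122.451300 eV
  n = 3:  E = -13.6057 × 6² / 3² = -54.422800 eV  ← matches
  n = 4:  E = -13.6057 × 6² / 4² = -30.612825 eV
  n = 5:  E = -13.6057 × 6² / 5² = -19.592208 eV

Checking against the measurement of -54 eV (2 sig figs), only n = 3 agrees:
E_3 = -54.422800 eV, which rounds to -54 eV ✓

Therefore n = 3.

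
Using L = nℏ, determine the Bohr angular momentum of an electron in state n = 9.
9.49115e-34 J·s (or 9ℏ)

In the Bohr model, angular momentum is quantized:
L = nℏ

where ℏ = h/(2π) = 1.0545718e-34 J·s

For n = 9:
L = 9 × 1.0545718e-34 J·s
L = 9.49115e-34 J·s

This can also be written as L = 9ℏ.
The angular momentum is an integer multiple of the reduced Planck constant.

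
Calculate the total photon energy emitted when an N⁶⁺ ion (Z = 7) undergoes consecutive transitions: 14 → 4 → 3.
70.67405 eV

The energy levels of N⁶⁺ are E_n = -13.6057 × 7² / n² eV.

First transition (14 → 4):
ΔE₁ = |E_4 - E_14|
ΔE₁ = |-41.66745625000 - (-3.40142500000)| = 38.26603125 eV

Second transition (4 → 3):
ΔE₂ = |E_3 - E_4|
ΔE₂ = |-74.07547777778 - (-41.66745625000)| = 32.40802153 eV

Total energy released:
E_total = ΔE₁ + ΔE₂ = 38.26603125 + 32.40802153 = 70.67405 eV

Note: This equals the direct transition 14 → 3: 70.67405 eV ✓
Energy is conserved regardless of the path taken.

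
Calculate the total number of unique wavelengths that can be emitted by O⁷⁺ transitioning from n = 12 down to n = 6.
21

The electron can occupy levels n = 6, 7, ..., 12 during de-excitation — that is m = 12 - 6 + 1 = 7 distinct levels.

The number of distinct spectral lines equals the number of ways to choose 2 of these m levels (each pair gives one possible emission transition):

Number of lines = m(m-1)/2 = 7×6/2 = 21

These correspond to all possible transitions between the 7 levels:
12 → 11, 12 → 10, 12 → 9, 12 → 8, 12 → 7, 12 → 6, 11 → 10, 11 → 9...

Each transition produces a photon with a unique energy (and thus wavelength). This count does not depend on Z.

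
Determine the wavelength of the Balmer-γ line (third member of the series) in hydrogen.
433.93578 nm

The lines of a series are numbered from the longest wavelength (smallest ΔE) outward; the third line is the transition from n = n_f + 3 to n_f.
The Balmer series has all transitions ending at n_f = 2.

For H, the third line (γ-line) is the jump from n = 5 to n = 2:
E_5 = -13.6057 / 5² = -0.544228000 eV
E_2 = -13.6057 / 2² = -3.401425000 eV
ΔE = E_5 - E_2 = 2.857197000 eV

λ = hc/E = 1239.84 eV·nm / 2.857197000 eV
λ = 433.93578 nm

This is the γ-line of the Balmer series in H.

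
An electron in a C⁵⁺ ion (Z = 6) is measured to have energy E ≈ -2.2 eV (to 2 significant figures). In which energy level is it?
n = 15

The exact energy levels follow E_n = -13.6057 Z² / n² eV with Z = 6.

The measured value (-2.2 eV) is reported to only 2 significant figures, so we must test candidate n values and see which one matches to that precision.

Candidate energies:
  n = 13:  E = -13.6057 × 6² / 13² = -2.89826 eV
  n = 14:  E = -13.6057 × 6² / 14² = -2.49901 eV
  n = 15:  E = -13.6057 × 6² / 15² = -2.17691 eV  ← matches
  n = 16:  E = -13.6057 × 6² / 16² = -1.91330 eV
  n = 17:  E = -13.6057 × 6² / 17² = -1.69483 eV

Checking against the measurement of -2.2 eV (2 sig figs), only n = 15 agrees:
E_15 = -2.17691 eV, which rounds to -2.2 eV ✓

Therefore n = 15.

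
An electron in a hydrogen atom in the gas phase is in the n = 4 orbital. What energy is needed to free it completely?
0.8504 eV

The ionization energy is the energy needed to remove the electron completely (n → ∞).

For hydrogen, E_n = -13.6057 eV / n².

At n = 4: E_4 = -13.6057 / 4² = -0.8503563 eV
At n = ∞: E_∞ = 0 eV

Ionization energy = E_∞ - E_4 = 0 - (-0.8503563) = 0.8503563 eV
Ionization energy ≈ 0.8504 eV

This is also called the binding energy of the electron in state n = 4.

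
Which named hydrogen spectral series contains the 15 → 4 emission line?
Brackett series

The spectral series in hydrogen are named based on the final (lower) energy level:
- Lyman series: n_final = 1 (ultraviolet)
- Balmer series: n_final = 2 (visible/near-UV)
- Paschen series: n_final = 3 (infrared)
- Brackett series: n_final = 4 (infrared)
- Pfund series: n_final = 5 (far infrared)

Since this transition ends at n = 4, it belongs to the Brackett series.

For reference, this 15 → 4 line has photon energy
ΔE = 13.6057 eV × (1/4² - 1/15²) = 0.78988647 eV,
corresponding to wavelength λ = hc/ΔE = 1239.84 eV·nm / 0.78988647 eV = 1569.64 nm in the infrared region.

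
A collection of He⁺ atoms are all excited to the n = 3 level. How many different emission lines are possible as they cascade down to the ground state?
3

The electron can occupy levels n = 1, 2, ..., 3 during de-excitation — that is m = 3 - 1 + 1 = 3 distinct levels.

The number of distinct spectral lines equals the number of ways to choose 2 of these m levels (each pair gives one possible emission transition):

Number of lines = m(m-1)/2 = 3×2/2 = 3

These correspond to all possible transitions between the 3 levels:
3 → 2, 3 → 1, 2 → 1

Each transition produces a photon with a unique energy (and thus wavelength). This count does not depend on Z.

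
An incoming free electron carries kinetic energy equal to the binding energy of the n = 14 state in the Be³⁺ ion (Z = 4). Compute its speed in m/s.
6.2506e+05 m/s (or 0.21% of c)

The binding energy at n = 14 for Be³⁺ is:
E_14 = -13.6057 × 4²/14² = -1.1106694 eV
|E_14| = 1.1106694 eV

Convert to Joules:
KE = 1.1106694 eV × (1.602177 × 10⁻¹⁹ J/eV) = 1.779489e-19 J

Using KE = ½mv²:
v = √(2·KE/m_e)
v = √(2 × 1.779489e-19 J / 9.10938 × 10⁻³¹ kg)
v = 6.2506e+05 m/s

This is approximately 0.21% the speed of light.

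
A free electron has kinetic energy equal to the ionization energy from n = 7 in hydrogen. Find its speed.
3.12528e+05 m/s (or 0.10% of c)

The binding energy at n = 7 for hydrogen is:
E_7 = -13.6057/7² = -0.277667347 eV
|E_7| = 0.277667347 eV

Convert to Joules:
KE = 0.277667347 eV × (1.602177 × 10⁻¹⁹ J/eV) = 4.4487224e-20 J

Using KE = ½mv²:
v = √(2·KE/m_e)
v = √(2 × 4.4487224e-20 J / 9.10938 × 10⁻³¹ kg)
v = 3.12528e+05 m/s

This is approximately 0.10% the speed of light.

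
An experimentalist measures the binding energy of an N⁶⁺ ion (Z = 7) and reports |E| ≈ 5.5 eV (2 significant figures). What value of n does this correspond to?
n = 11

The exact energy levels follow E_n = -13.6057 Z² / n² eV with Z = 7.

The measured value (-5.5 eV) is reported to only 2 significant figures, so we must test candidate n values and see which one matches to that precision.

Candidate energies:
  n = 9:  E = -13.6057 × 7² / 9² = -8.23061 eV
  n = 10:  E = -13.6057 × 7² / 10² = -6.66679 eV
  n = 11:  E = -13.6057 × 7² / 11² = -5.50975 eV  ← matches
  n = 12:  E = -13.6057 × 7² / 12² = -4.62972 eV
  n = 13:  E = -13.6057 × 7² / 13² = -3.94485 eV

Checking against the measurement of -5.5 eV (2 sig figs), only n = 11 agrees:
E_11 = -5.50975 eV, which rounds to -5.5 eV ✓

Therefore n = 11.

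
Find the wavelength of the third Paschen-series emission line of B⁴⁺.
43.74 nm

The lines of a series are numbered from the longest wavelength (smallest ΔE) outward; the third line is the transition from n = n_f + 3 to n_f.
The Paschen series has all transitions ending at n_f = 3.

For B⁴⁺ (Z = 5), the third line (γ-line) is the jump from n = 6 to n = 3:
E_6 = -13.6057 × 5² / 6² = -9.4484 eV
E_3 = -13.6057 × 5² / 3² = -37.7936 eV
ΔE = E_6 - E_3 = 28.3452 eV

λ = hc/E = 1239.84 eV·nm / 28.3452 eV
λ = 43.74 nm

This is the γ-line of the Paschen series in B⁴⁺.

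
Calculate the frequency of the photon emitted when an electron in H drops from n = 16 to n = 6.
7.8534e+13 Hz

First, find the transition energy:
E_16 = -13.6057 / 16² = -0.05314727 eV
E_6 = -13.6057 / 6² = -0.37793611 eV
|ΔE| = |E_6 - E_16| = 0.32478884 eV

Convert to Joules: E = 0.32478884 eV × (1.602177 × 10⁻¹⁹ J/eV) = 5.203692e-20 J

Using E = hf:
f = E/h = 5.203692e-20 J / (6.62607 × 10⁻³⁴ J·s)
f = 7.8534e+13 Hz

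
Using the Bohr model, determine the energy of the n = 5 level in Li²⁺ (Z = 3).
-4.898 eV

For hydrogen-like ions, the energy levels scale with Z²:
E_n = -13.6057 Z² / n² eV

For Li²⁺ (Z = 3) at n = 5:
E_5 = -13.6057 × 3² / 5²
E_5 = -13.6057 × 9 / 25
E_5 = -122.4513 / 25
E_5 = -4.898 eV

The energy is 9 times more negative than hydrogen at the same n due to the stronger nuclear charge.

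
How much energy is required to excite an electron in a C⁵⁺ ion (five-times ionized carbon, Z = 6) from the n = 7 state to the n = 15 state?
7.8191 eV

The energy levels of a hydrogen-like atom are E_n = -13.6057 Z² eV / n².

Energy at n = 7: E_7 = -13.6057 × 6² / 7² = -9.9960245 eV
Energy at n = 15: E_15 = -13.6057 × 6² / 15² = -2.1769120 eV

The excitation energy is the difference:
ΔE = E_15 - E_7
ΔE = -2.1769120 - (-9.9960245)
ΔE = 7.8191 eV

Since this is positive, energy must be absorbed (photon absorption).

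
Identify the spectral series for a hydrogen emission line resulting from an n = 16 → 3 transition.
Paschen series

The spectral series in hydrogen are named based on the final (lower) energy level:
- Lyman series: n_final = 1 (ultraviolet)
- Balmer series: n_final = 2 (visible/near-UV)
- Paschen series: n_final = 3 (infrared)
- Brackett series: n_final = 4 (infrared)
- Pfund series: n_final = 5 (far infrared)

Since this transition ends at n = 3, it belongs to the Paschen series.

For reference, this 16 → 3 line has photon energy
ΔE = 13.6057 eV × (1/3² - 1/16²) = 1.4585971788 eV,
corresponding to wavelength λ = hc/ΔE = 1239.84 eV·nm / 1.4585971788 eV = 850.022212 nm in the infrared region.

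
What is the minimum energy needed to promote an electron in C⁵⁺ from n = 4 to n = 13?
27.71457 eV

The energy levels of a hydrogen-like atom are E_n = -13.6057 Z² eV / n².

Energy at n = 4: E_4 = -13.6057 × 6² / 4² = -30.61282500 eV
Energy at n = 13: E_13 = -13.6057 × 6² / 13² = -2.89825562 eV

The excitation energy is the difference:
ΔE = E_13 - E_4
ΔE = -2.89825562 - (-30.61282500)
ΔE = 27.71457 eV

Since this is positive, energy must be absorbed (photon absorption).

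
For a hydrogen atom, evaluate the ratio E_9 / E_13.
2.08642

Using E_n = -13.6057 Z² / n² eV with Z = 1:

E_9 = -13.6057 / 9² = -13.6057 / 81 = -0.16797160494 eV
E_13 = -13.6057 / 13² = -13.6057 / 169 = -0.08050710059 eV

The ratio is:
E_9/E_13 = (-0.16797160494) / (-0.08050710059)
E_9/E_13 = (-13.6057/81) / (-13.6057/169)
E_9/E_13 = 169/81
E_9/E_13 = 2.08642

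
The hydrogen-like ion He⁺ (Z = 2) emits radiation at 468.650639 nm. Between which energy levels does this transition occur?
n = 4 → n = 3

First, find the photon energy from the wavelength (hc = 1239.84 eV·nm):
E = hc/λ = 1239.84 eV·nm / 468.650639 nm = 2.6455528 eV

The energy levels of He⁺ satisfy E_n = -13.6057 × 2² / n² eV, so an emission n_i → n_f releases
ΔE = 13.6057 × 2² × (1/n_f² − 1/n_i²) eV.

Setting ΔE equal to the photon energy:
1/n_f² − 1/n_i² = 2.6455528 / (13.6057 × 2²) = 0.048611112

Since 1/n_i² must be positive, we need 1/n_f² > 0.048611112, i.e. n_f ≤ 4. For each allowed n_f, solve n_i = (1/n_f² − 0.048611112)^(−1/2) and check whether it is a whole number:
  n_f = 1: 1/n_i² = 1.000000000 − 0.048611112 = 0.951388888 → n_i = 1.025  (not an integer) ✗
  n_f = 2: 1/n_i² = 0.250000000 − 0.048611112 = 0.201388888 → n_i = 2.228  (not an integer) ✗
  n_f = 3: 1/n_i² = 0.111111111 − 0.048611112 = 0.062499999 → n_i = 4.000  → integer, n_i = 4 ✓
  n_f = 4: 1/n_i² = 0.062500000 − 0.048611112 = 0.013888888 → n_i = 8.485  (not an integer) ✗

Only n_f = 3 gives an integer upper level, n_i = 4.

The transition is from n = 4 to n = 3 (emission).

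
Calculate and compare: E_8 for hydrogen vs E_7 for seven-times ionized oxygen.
O⁷⁺ at n = 7 (E = -17.770710 eV)

Using E_n = -13.6057 Z² / n² eV:

H (Z = 1) at n = 8:
E = -13.6057 × 1² / 8² = -13.6057 × 1 / 64 = -0.212589063 eV

O⁷⁺ (Z = 8) at n = 7:
E = -13.6057 × 8² / 7² = -13.6057 × 64 / 49 = -17.770710204 eV

Since -17.770710204 eV < -0.212589063 eV,
O⁷⁺ at n = 7 is more tightly bound (requires more energy to ionize).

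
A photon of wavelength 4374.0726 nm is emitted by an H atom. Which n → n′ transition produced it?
n = 12 → n = 6

First, find the photon energy from the wavelength (hc = 1239.84 eV·nm):
E = hc/λ = 1239.84 eV·nm / 4374.0726 nm = 0.28345209 eV

The energy levels of hydrogen satisfy E_n = -13.6057 / n² eV, so an emission n_i → n_f releases
ΔE = 13.6057 × (1/n_f² − 1/n_i²) eV.

Setting ΔE equal to the photon energy:
1/n_f² − 1/n_i² = 0.28345209 / 13.6057 = 0.020833334

Since 1/n_i² must be positive, we need 1/n_f² > 0.020833334, i.e. n_f ≤ 6. For each allowed n_f, solve n_i = (1/n_f² − 0.020833334)^(−1/2) and check whether it is a whole number:
  n_f = 1: 1/n_i² = 1.000000000 − 0.020833334 = 0.979166666 → n_i = 1.011  (not an integer) ✗
  n_f = 2: 1/n_i² = 0.250000000 − 0.020833334 = 0.229166666 → n_i = 2.089  (not an integer) ✗
  n_f = 3: 1/n_i² = 0.111111111 − 0.020833334 = 0.090277777 → n_i = 3.328  (not an integer) ✗
  n_f = 4: 1/n_i² = 0.062500000 − 0.020833334 = 0.041666666 → n_i = 4.899  (not an integer) ✗
  n_f = 5: 1/n_i² = 0.040000000 − 0.020833334 = 0.019166666 → n_i = 7.223  (not an integer) ✗
  n_f = 6: 1/n_i² = 0.027777778 − 0.020833334 = 0.006944444 → n_i = 12.000  → integer, n_i = 12 ✓

Only n_f = 6 gives an integer upper level, n_i = 12.

The transition is from n = 12 to n = 6 (emission).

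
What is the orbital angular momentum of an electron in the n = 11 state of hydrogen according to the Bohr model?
1.1600e-33 J·s (or 11ℏ)

In the Bohr model, angular momentum is quantized:
L = nℏ

where ℏ = h/(2π) = 1.054572e-34 J·s

For n = 11:
L = 11 × 1.054572e-34 J·s
L = 1.1600e-33 J·s

This can also be written as L = 11ℏ.
The angular momentum is an integer multiple of the reduced Planck constant.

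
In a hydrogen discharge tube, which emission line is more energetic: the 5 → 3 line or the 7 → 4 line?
5 → 3

Calculate the energy for each transition:

Transition 5 → 3:
ΔE₁ = |E_3 - E_5| = |-13.6057/3² - (-13.6057/5²)|
ΔE₁ = |-1.511744444 - (-0.544228000)| = 0.967516 eV

Transition 7 → 4:
ΔE₂ = |E_4 - E_7| = |-13.6057/4² - (-13.6057/7²)|
ΔE₂ = |-0.850356250 - (-0.277667347)| = 0.572689 eV

Since 0.967516 eV > 0.572689 eV, the transition 5 → 3 emits the more energetic photon.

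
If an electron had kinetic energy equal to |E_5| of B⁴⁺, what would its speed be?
2.18769e+06 m/s (or 0.72974% of c)

The binding energy at n = 5 for B⁴⁺ is:
E_5 = -13.6057 × 5²/5² = -13.6057000 eV
|E_5| = 13.6057000 eV

Convert to Joules:
KE = 13.6057000 eV × (1.602177 × 10⁻¹⁹ J/eV) = 2.1798740e-18 J

Using KE = ½mv²:
v = √(2·KE/m_e)
v = √(2 × 2.1798740e-18 J / 9.10938 × 10⁻³¹ kg)
v = 2.18769e+06 m/s

This is approximately 0.72974% the speed of light.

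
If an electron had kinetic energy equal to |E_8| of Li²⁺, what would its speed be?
8.20385e+05 m/s (or 0.274% of c)

The binding energy at n = 8 for Li²⁺ is:
E_8 = -13.6057 × 3²/8² = -1.91330156 eV
|E_8| = 1.91330156 eV

Convert to Joules:
KE = 1.91330156 eV × (1.602177 × 10⁻¹⁹ J/eV) = 3.0654478e-19 J

Using KE = ½mv²:
v = √(2·KE/m_e)
v = √(2 × 3.0654478e-19 J / 9.10938 × 10⁻³¹ kg)
v = 8.20385e+05 m/s

This is approximately 0.274% the speed of light.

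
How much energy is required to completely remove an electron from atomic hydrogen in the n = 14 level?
0.069417 eV

The ionization energy is the energy needed to remove the electron completely (n → ∞).

For hydrogen, E_n = -13.6057 eV / n².

At n = 14: E_14 = -13.6057 / 14² = -0.069416837 eV
At n = ∞: E_∞ = 0 eV

Ionization energy = E_∞ - E_14 = 0 - (-0.069416837) = 0.069416837 eV
Ionization energy ≈ 0.069417 eV

This is also called the binding energy of the electron in state n = 14.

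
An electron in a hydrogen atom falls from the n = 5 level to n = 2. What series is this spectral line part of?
Balmer series

The spectral series in hydrogen are named based on the final (lower) energy level:
- Lyman series: n_final = 1 (ultraviolet)
- Balmer series: n_final = 2 (visible/near-UV)
- Paschen series: n_final = 3 (infrared)
- Brackett series: n_final = 4 (infrared)
- Pfund series: n_final = 5 (far infrared)

Since this transition ends at n = 2, it belongs to the Balmer series.

For reference, this 5 → 2 line has photon energy
ΔE = 13.6057 eV × (1/2² - 1/5²) = 2.85719700 eV,
corresponding to wavelength λ = hc/ΔE = 1239.84 eV·nm / 2.85719700 eV = 433.9358 nm in the visible/near-UV region.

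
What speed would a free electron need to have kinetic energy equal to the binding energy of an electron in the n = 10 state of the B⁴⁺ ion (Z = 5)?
1.09385e+06 m/s (or 0.36% of c)

The binding energy at n = 10 for B⁴⁺ is:
E_10 = -13.6057 × 5²/10² = -3.40142500 eV
|E_10| = 3.40142500 eV

Convert to Joules:
KE = 3.40142500 eV × (1.602177 × 10⁻¹⁹ J/eV) = 5.4496849e-19 J

Using KE = ½mv²:
v = √(2·KE/m_e)
v = √(2 × 5.4496849e-19 J / 9.10938 × 10⁻³¹ kg)
v = 1.09385e+06 m/s

This is approximately 0.36% the speed of light.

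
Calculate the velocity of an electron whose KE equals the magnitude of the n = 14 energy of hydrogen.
1.56e+05 m/s (or 0.05212% of c)

The binding energy at n = 14 for hydrogen is:
E_14 = -13.6057/14² = -0.0694168 eV
|E_14| = 0.0694168 eV

Convert to Joules:
KE = 0.0694168 eV × (1.602177 × 10⁻¹⁹ J/eV) = 1.1122e-20 J

Using KE = ½mv²:
v = √(2·KE/m_e)
v = √(2 × 1.1122e-20 J / 9.10938 × 10⁻³¹ kg)
v = 1.56e+05 m/s

This is approximately 0.05212% the speed of light.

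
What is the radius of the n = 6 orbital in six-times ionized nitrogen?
0.2721 nm (or 2.7215 Å)

The Bohr radius formula is:
r_n = n² a₀ / Z

where a₀ = 0.0529177 nm is the Bohr radius.

For N⁶⁺ (Z = 7) at n = 6:
r_6 = 6² × 0.0529177 nm / 7
r_6 = 36 × 0.0529177 nm / 7
r_6 = 1.90504 nm / 7
r_6 = 0.2721 nm

The electron orbits at approximately 0.2721 nm from the nucleus.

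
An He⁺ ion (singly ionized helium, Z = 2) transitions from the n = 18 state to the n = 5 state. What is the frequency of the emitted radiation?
4.858e+14 Hz

First, find the transition energy:
E_18 = -13.6057 × 2² / 18² = -0.1679716 eV
E_5 = -13.6057 × 2² / 5² = -2.1769120 eV
|ΔE| = |E_5 - E_18| = 2.0089404 eV

Convert to Joules: E = 2.0089404 eV × (1.602177 × 10⁻¹⁹ J/eV) = 3.21868e-19 J

Using E = hf:
f = E/h = 3.21868e-19 J / (6.62607 × 10⁻³⁴ J·s)
f = 4.858e+14 Hz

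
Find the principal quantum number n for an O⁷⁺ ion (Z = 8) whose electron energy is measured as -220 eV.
n = 2

The exact energy levels follow E_n = -13.6057 Z² / n² eV with Z = 8.

The measured value (-220 eV) is reported to only 2 significant figures, so we must test candidate n values and see which one matches to that precision.

Candidate energies:
  n = 1:  E = -13.6057 × 8² / 1² = -870.76480 eV
  n = 2:  E = -13.6057 × 8² / 2² = -217.69120 eV  ← matches
  n = 3:  E = -13.6057 × 8² / 3² = -96.75164 eV
  n = 4:  E = -13.6057 × 8² / 4² = -54.42280 eV

Checking against the measurement of -220 eV (2 sig figs), only n = 2 agrees:
E_2 = -217.69120 eV, which rounds to -220 eV ✓

Therefore n = 2.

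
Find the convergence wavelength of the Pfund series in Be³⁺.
142.385 nm

The series limit corresponds to the transition from n = ∞ to n = 5.
This is the highest energy (shortest wavelength) transition in the Pfund series.

E_∞ = 0 eV
E_5 = -13.6057 × 4² / 5² = -8.7076480 eV

Energy at series limit:
ΔE = E_∞ - E_5 = 0 - (-8.7076480) = 8.7076480 eV
λ = hc/E = 1239.84 eV·nm / 8.7076480 eV = 142.385 nm

This energy equals the ionization energy from the n = 5 state of Be³⁺.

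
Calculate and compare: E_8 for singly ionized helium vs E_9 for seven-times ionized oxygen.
O⁷⁺ at n = 9 (E = -10.75 eV)

Using E_n = -13.6057 Z² / n² eV:

He⁺ (Z = 2) at n = 8:
E = -13.6057 × 2² / 8² = -13.6057 × 4 / 64 = -0.85036 eV

O⁷⁺ (Z = 8) at n = 9:
E = -13.6057 × 8² / 9² = -13.6057 × 64 / 81 = -10.75018 eV

Since -10.75018 eV < -0.85036 eV,
O⁷⁺ at n = 9 is more tightly bound (requires more energy to ionize).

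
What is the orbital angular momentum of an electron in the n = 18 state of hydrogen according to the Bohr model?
1.898e-33 J·s (or 18ℏ)

In the Bohr model, angular momentum is quantized:
L = nℏ

where ℏ = h/(2π) = 1.05457e-34 J·s

For n = 18:
L = 18 × 1.05457e-34 J·s
L = 1.898e-33 J·s

This can also be written as L = 18ℏ.
The angular momentum is an integer multiple of the reduced Planck constant.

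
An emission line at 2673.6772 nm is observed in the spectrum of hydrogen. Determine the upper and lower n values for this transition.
n = 13 → n = 5

First, find the photon energy from the wavelength (hc = 1239.84 eV·nm):
E = hc/λ = 1239.84 eV·nm / 2673.6772 nm = 0.46372090 eV

The energy levels of hydrogen satisfy E_n = -13.6057 / n² eV, so an emission n_i → n_f releases
ΔE = 13.6057 × (1/n_f² − 1/n_i²) eV.

Setting ΔE equal to the photon energy:
1/n_f² − 1/n_i² = 0.46372090 / 13.6057 = 0.034082840

Since 1/n_i² must be positive, we need 1/n_f² > 0.034082840, i.e. n_f ≤ 5. For each allowed n_f, solve n_i = (1/n_f² − 0.034082840)^(−1/2) and check whether it is a whole number:
  n_f = 1: 1/n_i² = 1.000000000 − 0.034082840 = 0.965917160 → n_i = 1.017  (not an integer) ✗
  n_f = 2: 1/n_i² = 0.250000000 − 0.034082840 = 0.215917160 → n_i = 2.152  (not an integer) ✗
  n_f = 3: 1/n_i² = 0.111111111 − 0.034082840 = 0.077028271 → n_i = 3.603  (not an integer) ✗
  n_f = 4: 1/n_i² = 0.062500000 − 0.034082840 = 0.028417160 → n_i = 5.932  (not an integer) ✗
  n_f = 5: 1/n_i² = 0.040000000 − 0.034082840 = 0.005917160 → n_i = 13.000  → integer, n_i = 13 ✓

Only n_f = 5 gives an integer upper level, n_i = 13.

The transition is from n = 13 to n = 5 (emission).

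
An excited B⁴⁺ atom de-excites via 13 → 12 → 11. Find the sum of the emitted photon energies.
0.798418 eV

The energy levels of B⁴⁺ are E_n = -13.6057 × 5² / n² eV.

First transition (13 → 12):
ΔE₁ = |E_12 - E_13|
ΔE₁ = |-2.362100694444 - (-2.012677514793)| = 0.349423180 eV

Second transition (12 → 11):
ΔE₂ = |E_11 - E_12|
ΔE₂ = |-2.811095041322 - (-2.362100694444)| = 0.448994347 eV

Total energy released:
E_total = ΔE₁ + ΔE₂ = 0.349423180 + 0.448994347 = 0.798418 eV

Note: This equals the direct transition 13 → 11: 0.798418 eV ✓
Energy is conserved regardless of the path taken.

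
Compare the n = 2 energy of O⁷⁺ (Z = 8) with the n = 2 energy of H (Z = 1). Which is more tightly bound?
O⁷⁺ at n = 2 (E = -217.69120 eV)

Using E_n = -13.6057 Z² / n² eV:

O⁷⁺ (Z = 8) at n = 2:
E = -13.6057 × 8² / 2² = -13.6057 × 64 / 4 = -217.69120000 eV

H (Z = 1) at n = 2:
E = -13.6057 × 1² / 2² = -13.6057 × 1 / 4 = -3.40142500 eV

Since -217.69120000 eV < -3.40142500 eV,
O⁷⁺ at n = 2 is more tightly bound (requires more energy to ionize).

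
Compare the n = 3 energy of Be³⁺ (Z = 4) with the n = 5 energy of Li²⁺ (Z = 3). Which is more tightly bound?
Be³⁺ at n = 3 (E = -24.19 eV)

Using E_n = -13.6057 Z² / n² eV:

Be³⁺ (Z = 4) at n = 3:
E = -13.6057 × 4² / 3² = -13.6057 × 16 / 9 = -24.18791 eV

Li²⁺ (Z = 3) at n = 5:
E = -13.6057 × 3² / 5² = -13.6057 × 9 / 25 = -4.89805 eV

Since -24.18791 eV < -4.89805 eV,
Be³⁺ at n = 3 is more tightly bound (requires more energy to ionize).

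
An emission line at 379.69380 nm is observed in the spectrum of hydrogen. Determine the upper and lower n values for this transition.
n = 10 → n = 2

First, find the photon energy from the wavelength (hc = 1239.84 eV·nm):
E = hc/λ = 1239.84 eV·nm / 379.69380 nm = 3.2653680 eV

The energy levels of hydrogen satisfy E_n = -13.6057 / n² eV, so an emission n_i → n_f releases
ΔE = 13.6057 × (1/n_f² − 1/n_i²) eV.

Setting ΔE equal to the photon energy:
1/n_f² − 1/n_i² = 3.2653680 / 13.6057 = 0.24000000

Since 1/n_i² must be positive, we need 1/n_f² > 0.24000000, i.e. n_f ≤ 2. For each allowed n_f, solve n_i = (1/n_f² − 0.24000000)^(−1/2) and check whether it is a whole number:
  n_f = 1: 1/n_i² = 1.00000000 − 0.24000000 = 0.76000000 → n_i = 1.147  (not an integer) ✗
  n_f = 2: 1/n_i² = 0.25000000 − 0.24000000 = 0.01000000 → n_i = 10.000  → integer, n_i = 10 ✓

Only n_f = 2 gives an integer upper level, n_i = 10.

The transition is from n = 10 to n = 2 (emission).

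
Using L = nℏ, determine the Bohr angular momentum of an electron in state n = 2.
2.1091e-34 J·s (or 2ℏ)

In the Bohr model, angular momentum is quantized:
L = nℏ

where ℏ = h/(2π) = 1.054572e-34 J·s

For n = 2:
L = 2 × 1.054572e-34 J·s
L = 2.1091e-34 J·s

This can also be written as L = 2ℏ.
The angular momentum is an integer multiple of the reduced Planck constant.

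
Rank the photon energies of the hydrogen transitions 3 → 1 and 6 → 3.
3 → 1

Calculate the energy for each transition:

Transition 3 → 1:
ΔE₁ = |E_1 - E_3| = |-13.6057/1² - (-13.6057/3²)|
ΔE₁ = |-13.60570000 - (-1.51174444)| = 12.09396 eV

Transition 6 → 3:
ΔE₂ = |E_3 - E_6| = |-13.6057/3² - (-13.6057/6²)|
ΔE₂ = |-1.51174444 - (-0.37793611)| = 1.13381 eV

Since 12.09396 eV > 1.13381 eV, the transition 3 → 1 emits the more energetic photon.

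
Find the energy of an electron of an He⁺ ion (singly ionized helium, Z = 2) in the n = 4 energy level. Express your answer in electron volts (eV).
-3.401 eV

The energy levels of a hydrogen-like atom are given by:
E_n = -13.6057 Z² / n² eV  (with Z = 2 for He⁺)

For n = 4:
E_4 = -13.6057 × 2² / 4²
E_4 = -13.6057 × 4 / 16
E_4 = -3.401 eV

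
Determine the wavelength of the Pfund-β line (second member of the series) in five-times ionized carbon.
129.2014 nm

The lines of a series are numbered from the longest wavelength (smallest ΔE) outward; the second line is the transition from n = n_f + 2 to n_f.
The Pfund series has all transitions ending at n_f = 5.

For C⁵⁺ (Z = 6), the second line (β-line) is the jump from n = 7 to n = 5:
E_7 = -13.6057 × 6² / 7² = -9.99602449 eV
E_5 = -13.6057 × 6² / 5² = -19.59220800 eV
ΔE = E_7 - E_5 = 9.59618351 eV

λ = hc/E = 1239.84 eV·nm / 9.59618351 eV
λ = 129.2014 nm

This is the β-line of the Pfund series in C⁵⁺.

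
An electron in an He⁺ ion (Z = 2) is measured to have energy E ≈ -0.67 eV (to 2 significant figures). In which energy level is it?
n = 9

The exact energy levels follow E_n = -13.6057 Z² / n² eV with Z = 2.

The measured value (-0.67 eV) is reported to only 2 significant figures, so we must test candidate n values and see which one matches to that precision.

Candidate energies:
  n = 7:  E = -13.6057 × 2² / 7² = -1.11067 eV
  n = 8:  E = -13.6057 × 2² / 8² = -0.85036 eV
  n = 9:  E = -13.6057 × 2² / 9² = -0.67189 eV  ← matches
  n = 10:  E = -13.6057 × 2² / 10² = -0.54423 eV
  n = 11:  E = -13.6057 × 2² / 11² = -0.44978 eV

Checking against the measurement of -0.67 eV (2 sig figs), only n = 9 agrees:
E_9 = -0.67189 eV, which rounds to -0.67 eV ✓

Therefore n = 9.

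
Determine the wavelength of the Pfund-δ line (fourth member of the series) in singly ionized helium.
823.8000 nm

The lines of a series are numbered from the longest wavelength (smallest ΔE) outward; the fourth line is the transition from n = n_f + 4 to n_f.
The Pfund series has all transitions ending at n_f = 5.

For He⁺ (Z = 2), the fourth line (δ-line) is the jump from n = 9 to n = 5:
E_9 = -13.6057 × 2² / 9² = -0.67188642 eV
E_5 = -13.6057 × 2² / 5² = -2.17691200 eV
ΔE = E_9 - E_5 = 1.50502558 eV

λ = hc/E = 1239.84 eV·nm / 1.50502558 eV
λ = 823.8000 nm

This is the δ-line of the Pfund series in He⁺.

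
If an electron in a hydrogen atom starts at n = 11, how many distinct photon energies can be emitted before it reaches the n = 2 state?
45

The electron can occupy levels n = 2, 3, ..., 11 during de-excitation — that is m = 11 - 2 + 1 = 10 distinct levels.

The number of distinct spectral lines equals the number of ways to choose 2 of these m levels (each pair gives one possible emission transition):

Number of lines = m(m-1)/2 = 10×9/2 = 45

These correspond to all possible transitions between the 10 levels:
11 → 10, 11 → 9, 11 → 8, 11 → 7, 11 → 6, 11 → 5, 11 → 4, 11 → 3...

Each transition produces a photon with a unique energy (and thus wavelength). This count does not depend on Z.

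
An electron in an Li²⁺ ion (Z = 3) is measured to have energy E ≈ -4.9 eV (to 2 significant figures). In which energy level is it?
n = 5

The exact energy levels follow E_n = -13.6057 Z² / n² eV with Z = 3.

The measured value (-4.9 eV) is reported to only 2 significant figures, so we must test candidate n values and see which one matches to that precision.

Candidate energies:
  n = 3:  E = -13.6057 × 3² / 3² = -13.60570 eV
  n = 4:  E = -13.6057 × 3² / 4² = -7.65321 eV
  n = 5:  E = -13.6057 × 3² / 5² = -4.89805 eV  ← matches
  n = 6:  E = -13.6057 × 3² / 6² = -3.40143 eV
  n = 7:  E = -13.6057 × 3² / 7² = -2.49901 eV

Checking against the measurement of -4.9 eV (2 sig figs), only n = 5 agrees:
E_5 = -4.89805 eV, which rounds to -4.9 eV ✓

Therefore n = 5.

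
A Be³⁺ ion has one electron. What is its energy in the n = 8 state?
-3.40143 eV

For hydrogen-like ions, the energy levels scale with Z²:
E_n = -13.6057 Z² / n² eV

For Be³⁺ (Z = 4) at n = 8:
E_8 = -13.6057 × 4² / 8²
E_8 = -13.6057 × 16 / 64
E_8 = -217.6912 / 64
E_8 = -3.40143 eV

The energy is 16 times more negative than hydrogen at the same n due to the stronger nuclear charge.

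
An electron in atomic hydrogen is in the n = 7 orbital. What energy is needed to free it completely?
0.278 eV

The ionization energy is the energy needed to remove the electron completely (n → ∞).

For hydrogen, E_n = -13.6057 eV / n².

At n = 7: E_7 = -13.6057 / 7² = -0.277667 eV
At n = ∞: E_∞ = 0 eV

Ionization energy = E_∞ - E_7 = 0 - (-0.277667) = 0.277667 eV
Ionization energy ≈ 0.278 eV

This is also called the binding energy of the electron in state n = 7.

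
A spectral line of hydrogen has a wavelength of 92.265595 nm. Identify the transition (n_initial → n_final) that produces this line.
n = 9 → n = 1

First, find the photon energy from the wavelength (hc = 1239.84 eV·nm):
E = hc/λ = 1239.84 eV·nm / 92.265595 nm = 13.437728 eV

The energy levels of hydrogen satisfy E_n = -13.6057 / n² eV, so an emission n_i → n_f releases
ΔE = 13.6057 × (1/n_f² − 1/n_i²) eV.

Setting ΔE equal to the photon energy:
1/n_f² − 1/n_i² = 13.437728 / 13.6057 = 0.98765429

Since 1/n_i² must be positive, we need 1/n_f² > 0.98765429, i.e. n_f ≤ 1. For each allowed n_f, solve n_i = (1/n_f² − 0.98765429)^(−1/2) and check whether it is a whole number:
  n_f = 1: 1/n_i² = 1.00000000 − 0.98765429 = 0.01234571 → n_i = 9.000  → integer, n_i = 9 ✓

Only n_f = 1 gives an integer upper level, n_i = 9.

The transition is from n = 9 to n = 1 (emission).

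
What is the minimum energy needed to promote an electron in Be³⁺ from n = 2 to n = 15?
53.45528 eV

The energy levels of a hydrogen-like atom are E_n = -13.6057 Z² eV / n².

Energy at n = 2: E_2 = -13.6057 × 4² / 2² = -54.42280000 eV
Energy at n = 15: E_15 = -13.6057 × 4² / 15² = -0.96751644 eV

The excitation energy is the difference:
ΔE = E_15 - E_2
ΔE = -0.96751644 - (-54.42280000)
ΔE = 53.45528 eV

Since this is positive, energy must be absorbed (photon absorption).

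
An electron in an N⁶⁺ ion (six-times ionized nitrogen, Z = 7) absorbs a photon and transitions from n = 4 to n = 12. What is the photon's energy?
37.037739 eV

The energy levels of a hydrogen-like atom are E_n = -13.6057 Z² eV / n².

Energy at n = 4: E_4 = -13.6057 × 7² / 4² = -41.667456250 eV
Energy at n = 12: E_12 = -13.6057 × 7² / 12² = -4.629717361 eV

The excitation energy is the difference:
ΔE = E_12 - E_4
ΔE = -4.629717361 - (-41.667456250)
ΔE = 37.037739 eV

Since this is positive, energy must be absorbed (photon absorption).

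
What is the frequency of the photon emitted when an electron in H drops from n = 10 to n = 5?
9.8695e+13 Hz

First, find the transition energy:
E_10 = -13.6057 / 10² = -0.13605700 eV
E_5 = -13.6057 / 5² = -0.54422800 eV
|ΔE| = |E_5 - E_10| = 0.40817100 eV

Convert to Joules: E = 0.40817100 eV × (1.602177 × 10⁻¹⁹ J/eV) = 6.539622e-20 J

Using E = hf:
f = E/h = 6.539622e-20 J / (6.62607 × 10⁻³⁴ J·s)
f = 9.8695e+13 Hz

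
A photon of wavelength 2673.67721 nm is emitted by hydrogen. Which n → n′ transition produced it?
n = 13 → n = 5

First, find the photon energy from the wavelength (hc = 1239.84 eV·nm):
E = hc/λ = 1239.84 eV·nm / 2673.67721 nm = 0.46372090 eV

The energy levels of hydrogen satisfy E_n = -13.6057 / n² eV, so an emission n_i → n_f releases
ΔE = 13.6057 × (1/n_f² − 1/n_i²) eV.

Setting ΔE equal to the photon energy:
1/n_f² − 1/n_i² = 0.46372090 / 13.6057 = 0.034082840

Since 1/n_i² must be positive, we need 1/n_f² > 0.034082840, i.e. n_f ≤ 5. For each allowed n_f, solve n_i = (1/n_f² − 0.034082840)^(−1/2) and check whether it is a whole number:
  n_f = 1: 1/n_i² = 1.000000000 − 0.034082840 = 0.965917160 → n_i = 1.017  (not an integer) ✗
  n_f = 2: 1/n_i² = 0.250000000 − 0.034082840 = 0.215917160 → n_i = 2.152  (not an integer) ✗
  n_f = 3: 1/n_i² = 0.111111111 − 0.034082840 = 0.077028271 → n_i = 3.603  (not an integer) ✗
  n_f = 4: 1/n_i² = 0.062500000 − 0.034082840 = 0.028417160 → n_i = 5.932  (not an integer) ✗
  n_f = 5: 1/n_i² = 0.040000000 − 0.034082840 = 0.005917160 → n_i = 13.000  → integer, n_i = 13 ✓

Only n_f = 5 gives an integer upper level, n_i = 13.

The transition is from n = 13 to n = 5 (emission).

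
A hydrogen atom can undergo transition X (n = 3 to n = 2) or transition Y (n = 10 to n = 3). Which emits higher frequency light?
3 → 2

Calculate the energy for each transition:

Transition 3 → 2:
ΔE₁ = |E_2 - E_3| = |-13.6057/2² - (-13.6057/3²)|
ΔE₁ = |-3.4014250000 - (-1.5117444444)| = 1.8896806 eV

Transition 10 → 3:
ΔE₂ = |E_3 - E_10| = |-13.6057/3² - (-13.6057/10²)|
ΔE₂ = |-1.5117444444 - (-0.1360570000)| = 1.3756874 eV

Since 1.8896806 eV > 1.3756874 eV, the transition 3 → 2 emits the more energetic photon.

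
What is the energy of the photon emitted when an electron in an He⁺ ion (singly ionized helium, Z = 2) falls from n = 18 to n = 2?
13.4377 eV

The energy levels are E_n = -13.6057 Z² eV / n².

Energy at n = 18: E_18 = -13.6057 × 2² / 18² = -0.1679716 eV
Energy at n = 2: E_2 = -13.6057 × 2² / 2² = -13.6057000 eV

For emission (electron falling to lower state), the photon energy is:
E_photon = E_18 - E_2 = |-0.1679716 - (-13.6057000)|
E_photon = 13.4377 eV

This energy is carried away by the emitted photon.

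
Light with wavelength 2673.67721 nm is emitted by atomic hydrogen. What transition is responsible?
n = 13 → n = 5

First, find the photon energy from the wavelength (hc = 1239.84 eV·nm):
E = hc/λ = 1239.84 eV·nm / 2673.67721 nm = 0.46372090 eV

The energy levels of hydrogen satisfy E_n = -13.6057 / n² eV, so an emission n_i → n_f releases
ΔE = 13.6057 × (1/n_f² − 1/n_i²) eV.

Setting ΔE equal to the photon energy:
1/n_f² − 1/n_i² = 0.46372090 / 13.6057 = 0.034082840

Since 1/n_i² must be positive, we need 1/n_f² > 0.034082840, i.e. n_f ≤ 5. For each allowed n_f, solve n_i = (1/n_f² − 0.034082840)^(−1/2) and check whether it is a whole number:
  n_f = 1: 1/n_i² = 1.000000000 − 0.034082840 = 0.965917160 → n_i = 1.017  (not an integer) ✗
  n_f = 2: 1/n_i² = 0.250000000 − 0.034082840 = 0.215917160 → n_i = 2.152  (not an integer) ✗
  n_f = 3: 1/n_i² = 0.111111111 − 0.034082840 = 0.077028271 → n_i = 3.603  (not an integer) ✗
  n_f = 4: 1/n_i² = 0.062500000 − 0.034082840 = 0.028417160 → n_i = 5.932  (not an integer) ✗
  n_f = 5: 1/n_i² = 0.040000000 − 0.034082840 = 0.005917160 → n_i = 13.000  → integer, n_i = 13 ✓

Only n_f = 5 gives an integer upper level, n_i = 13.

The transition is from n = 13 to n = 5 (emission).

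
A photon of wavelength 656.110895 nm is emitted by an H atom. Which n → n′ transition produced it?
n = 3 → n = 2

First, find the photon energy from the wavelength (hc = 1239.84 eV·nm):
E = hc/λ = 1239.84 eV·nm / 656.110895 nm = 1.8896806 eV

The energy levels of hydrogen satisfy E_n = -13.6057 / n² eV, so an emission n_i → n_f releases
ΔE = 13.6057 × (1/n_f² − 1/n_i²) eV.

Setting ΔE equal to the photon energy:
1/n_f² − 1/n_i² = 1.8896806 / 13.6057 = 0.13888889

Since 1/n_i² must be positive, we need 1/n_f² > 0.13888889, i.e. n_f ≤ 2. For each allowed n_f, solve n_i = (1/n_f² − 0.13888889)^(−1/2) and check whether it is a whole number:
  n_f = 1: 1/n_i² = 1.00000000 − 0.13888889 = 0.86111111 → n_i = 1.078  (not an integer) ✗
  n_f = 2: 1/n_i² = 0.25000000 − 0.13888889 = 0.11111111 → n_i = 3.000  → integer, n_i = 3 ✓

Only n_f = 2 gives an integer upper level, n_i = 3.

The transition is from n = 3 to n = 2 (emission).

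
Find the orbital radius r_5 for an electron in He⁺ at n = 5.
0.6615 nm (or 6.6147 Å)

The Bohr radius formula is:
r_n = n² a₀ / Z

where a₀ = 0.0529177 nm is the Bohr radius.

For He⁺ (Z = 2) at n = 5:
r_5 = 5² × 0.0529177 nm / 2
r_5 = 25 × 0.0529177 nm / 2
r_5 = 1.32294 nm / 2
r_5 = 0.6615 nm

The electron orbits at approximately 0.6615 nm from the nucleus.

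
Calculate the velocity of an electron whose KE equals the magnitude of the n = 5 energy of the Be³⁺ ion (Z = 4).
1.75e+06 m/s (or 0.584% of c)

The binding energy at n = 5 for Be³⁺ is:
E_5 = -13.6057 × 4²/5² = -8.70765 eV
|E_5| = 8.70765 eV

Convert to Joules:
KE = 8.70765 eV × (1.602177 × 10⁻¹⁹ J/eV) = 1.3951e-18 J

Using KE = ½mv²:
v = √(2·KE/m_e)
v = √(2 × 1.3951e-18 J / 9.10938 × 10⁻³¹ kg)
v = 1.75e+06 m/s

This is approximately 0.584% the speed of light.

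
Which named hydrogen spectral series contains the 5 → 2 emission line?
Balmer series

The spectral series in hydrogen are named based on the final (lower) energy level:
- Lyman series: n_final = 1 (ultraviolet)
- Balmer series: n_final = 2 (visible/near-UV)
- Paschen series: n_final = 3 (infrared)
- Brackett series: n_final = 4 (infrared)
- Pfund series: n_final = 5 (far infrared)

Since this transition ends at n = 2, it belongs to the Balmer series.

For reference, this 5 → 2 line has photon energy
ΔE = 13.6057 eV × (1/2² - 1/5²) = 2.85719700 eV,
corresponding to wavelength λ = hc/ΔE = 1239.84 eV·nm / 2.85719700 eV = 433.9358 nm in the visible/near-UV region.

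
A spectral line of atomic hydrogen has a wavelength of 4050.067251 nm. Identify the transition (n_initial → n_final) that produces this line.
n = 5 → n = 4

First, find the photon energy from the wavelength (hc = 1239.84 eV·nm):
E = hc/λ = 1239.84 eV·nm / 4050.067251 nm = 0.30612825 eV

The energy levels of hydrogen satisfy E_n = -13.6057 / n² eV, so an emission n_i → n_f releases
ΔE = 13.6057 × (1/n_f² − 1/n_i²) eV.

Setting ΔE equal to the photon energy:
1/n_f² − 1/n_i² = 0.30612825 / 13.6057 = 0.022500000

Since 1/n_i² must be positive, we need 1/n_f² > 0.022500000, i.e. n_f ≤ 6. For each allowed n_f, solve n_i = (1/n_f² − 0.022500000)^(−1/2) and check whether it is a whole number:
  n_f = 1: 1/n_i² = 1.000000000 − 0.022500000 = 0.977500000 → n_i = 1.011  (not an integer) ✗
  n_f = 2: 1/n_i² = 0.250000000 − 0.022500000 = 0.227500000 → n_i = 2.097  (not an integer) ✗
  n_f = 3: 1/n_i² = 0.111111111 − 0.022500000 = 0.088611111 → n_i = 3.359  (not an integer) ✗
  n_f = 4: 1/n_i² = 0.062500000 − 0.022500000 = 0.040000000 → n_i = 5.000  → integer, n_i = 5 ✓
  n_f = 5: 1/n_i² = 0.040000000 − 0.022500000 = 0.017500000 → n_i = 7.559  (not an integer) ✗
  n_f = 6: 1/n_i² = 0.027777778 − 0.022500000 = 0.005277778 → n_i = 13.765  (not an integer) ✗

Only n_f = 4 gives an integer upper level, n_i = 5.

The transition is from n = 5 to n = 4 (emission).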